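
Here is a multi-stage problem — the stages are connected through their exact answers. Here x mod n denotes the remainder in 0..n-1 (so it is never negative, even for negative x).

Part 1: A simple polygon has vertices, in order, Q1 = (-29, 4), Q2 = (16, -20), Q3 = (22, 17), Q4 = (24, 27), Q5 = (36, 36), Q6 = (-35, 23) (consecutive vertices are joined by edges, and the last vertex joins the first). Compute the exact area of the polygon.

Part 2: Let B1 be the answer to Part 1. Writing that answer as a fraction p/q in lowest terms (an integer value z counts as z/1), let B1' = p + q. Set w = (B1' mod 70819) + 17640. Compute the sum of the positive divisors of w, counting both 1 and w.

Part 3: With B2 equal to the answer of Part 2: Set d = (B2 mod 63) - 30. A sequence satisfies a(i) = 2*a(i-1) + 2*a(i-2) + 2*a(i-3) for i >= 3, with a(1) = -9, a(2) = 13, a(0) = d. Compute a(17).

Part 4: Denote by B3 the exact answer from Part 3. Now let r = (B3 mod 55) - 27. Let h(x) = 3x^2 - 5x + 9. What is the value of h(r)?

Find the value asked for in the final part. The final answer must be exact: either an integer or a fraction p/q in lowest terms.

359

Part 1: cross terms: (-29*-20 - 16*4)=516, (16*17 - 22*-20)=712, (22*27 - 24*17)=186, (24*36 - 36*27)=-108, (36*23 - -35*36)=2088, (-35*4 - -29*23)=527; twice the area = |3921| = 3921; area = 3921/2; answer 3921/2
Part 2: B1 = 3921/2; threaded value p + q = 3923; w = 21563; 21563 is prime, so its only divisors are 1 and 21563; sigma = 1 + 21563 = 21564; answer 21564
Part 3: B2 = 21564; d = -12; a(3) = 2*(13) + 2*(-9) + 2*(-12) = -16; iterating: a(3)=-16, a(4)=-24, a(5)=-54, a(6)=-188, a(7)=-532, a(8)=-1548, a(9)=-4536, a(10)=-13232, a(11)=-38632, a(12)=-112800, a(13)=-329328, a(14)=-961520, a(15)=-2807296, a(16)=-8196288, a(17)=-23930208; answer -23930208
Part 4: B3 = -23930208; r = -10; 3*(-10)^2 - 5*(-10)^1 + 9 = (300) + (50) + (9) = 359; answer 359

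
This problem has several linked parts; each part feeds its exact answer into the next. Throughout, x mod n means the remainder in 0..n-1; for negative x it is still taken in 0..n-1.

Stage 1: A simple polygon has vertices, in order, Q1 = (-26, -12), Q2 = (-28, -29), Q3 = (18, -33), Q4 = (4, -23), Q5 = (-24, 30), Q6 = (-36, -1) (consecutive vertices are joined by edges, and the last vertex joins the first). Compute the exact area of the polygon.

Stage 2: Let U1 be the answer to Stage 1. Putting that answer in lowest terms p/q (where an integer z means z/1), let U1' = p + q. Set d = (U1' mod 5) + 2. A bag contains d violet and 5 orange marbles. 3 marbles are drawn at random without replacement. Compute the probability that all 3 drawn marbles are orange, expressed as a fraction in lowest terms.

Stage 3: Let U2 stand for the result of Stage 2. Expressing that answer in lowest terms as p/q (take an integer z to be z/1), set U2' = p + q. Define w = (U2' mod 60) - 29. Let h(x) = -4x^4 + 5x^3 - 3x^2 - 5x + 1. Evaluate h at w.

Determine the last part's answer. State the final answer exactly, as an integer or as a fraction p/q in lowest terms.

-771

Stage 1: cross terms: (-26*-29 - -28*-12)=418, (-28*-33 - 18*-29)=1446, (18*-23 - 4*-33)=-282, (4*30 - -24*-23)=-432, (-24*-1 - -36*30)=1104, (-36*-12 - -26*-1)=406; twice the area = |2660| = 2660; area = 1330; answer 1330
Stage 2: U1 = 1330; threaded value p + q = 1331; d = 3; total draws C(8,3) = 56; favorable C(5,3) = 10; P = 5/28; answer 5/28
Stage 3: U2 = 5/28; threaded value p + q = 33; w = 4; -4*(4)^4 + 5*(4)^3 - 3*(4)^2 - 5*(4)^1 + 1 = (-1024) + (320) + (-48) + (-20) + (1) = -771; answer -771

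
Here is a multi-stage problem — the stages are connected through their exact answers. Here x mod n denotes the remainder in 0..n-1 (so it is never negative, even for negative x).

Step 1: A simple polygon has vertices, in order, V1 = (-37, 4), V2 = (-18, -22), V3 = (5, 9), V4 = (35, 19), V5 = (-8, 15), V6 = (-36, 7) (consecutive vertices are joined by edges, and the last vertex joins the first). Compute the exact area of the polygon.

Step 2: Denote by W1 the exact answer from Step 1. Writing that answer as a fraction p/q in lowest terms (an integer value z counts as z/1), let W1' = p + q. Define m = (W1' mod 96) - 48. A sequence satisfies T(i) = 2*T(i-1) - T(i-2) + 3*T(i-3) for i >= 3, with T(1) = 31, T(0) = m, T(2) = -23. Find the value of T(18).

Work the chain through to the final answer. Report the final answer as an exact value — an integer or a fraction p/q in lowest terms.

Step 1: cross terms: (-37*-22 - -18*4)=886, (-18*9 - 5*-22)=-52, (5*19 - 35*9)=-220, (35*15 - -8*19)=677, (-8*7 - -36*15)=484, (-36*4 - -37*7)=115; twice the area = |1890| = 1890; area = 945; answer 945
Step 2: W1 = 945; threaded value p + q = 946; m = 34; T(3) = 2*(-23) - 1*(31) + 3*(34) = 25; iterating: T(3)=25, T(4)=166, T(5)=238, T(6)=385, T(7)=1030, T(8)=2389, T(9)=4903, T(10)=10507, T(11)=23278, T(12)=50758, T(13)=109759, T(14)=238594, T(15)=519703, T(16)=1130089, T(17)=2456257, T(18)=5341534; answer 5341534

5341534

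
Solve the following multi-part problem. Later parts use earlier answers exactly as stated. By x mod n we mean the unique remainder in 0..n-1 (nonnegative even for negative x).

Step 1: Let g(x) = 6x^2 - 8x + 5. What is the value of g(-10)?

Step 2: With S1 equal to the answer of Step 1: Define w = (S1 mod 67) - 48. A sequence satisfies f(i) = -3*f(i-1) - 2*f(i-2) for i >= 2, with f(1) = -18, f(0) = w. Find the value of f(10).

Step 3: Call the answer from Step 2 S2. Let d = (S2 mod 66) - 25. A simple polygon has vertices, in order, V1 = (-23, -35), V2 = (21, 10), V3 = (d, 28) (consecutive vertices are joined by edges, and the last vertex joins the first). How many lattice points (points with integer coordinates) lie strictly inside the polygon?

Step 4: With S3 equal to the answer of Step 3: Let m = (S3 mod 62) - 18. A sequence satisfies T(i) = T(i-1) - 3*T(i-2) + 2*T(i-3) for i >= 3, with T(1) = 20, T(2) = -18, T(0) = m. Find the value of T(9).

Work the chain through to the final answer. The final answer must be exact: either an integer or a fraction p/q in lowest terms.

Step 1: 6*(-10)^2 - 8*(-10)^1 + 5 = (600) + (80) + (5) = 685; answer 685
Step 2: S1 = 685; w = -33; f(2) = -3*(-18) - 2*(-33) = 120; iterating: f(2)=120, f(3)=-324, f(4)=732, f(5)=-1548, f(6)=3180, f(7)=-6444, f(8)=12972, f(9)=-26028, f(10)=52140; answer 52140
Step 3: S2 = 52140; d = -25; cross terms: (-23*10 - 21*-35)=505, (21*28 - -25*10)=838, (-25*-35 - -23*28)=1519; twice the area = |2862| = 2862; area = 1431; boundary points = 1 + 2 + 1 = 4; strictly interior points = area - boundary/2 + 1 = 1430; answer 1430
Step 4: S3 = 1430; m = -14; T(3) = 1*(-18) - 3*(20) + 2*(-14) = -106; iterating: T(3)=-106, T(4)=-12, T(5)=270, T(6)=94, T(7)=-740, T(8)=-482, T(9)=1926; answer 1926

1926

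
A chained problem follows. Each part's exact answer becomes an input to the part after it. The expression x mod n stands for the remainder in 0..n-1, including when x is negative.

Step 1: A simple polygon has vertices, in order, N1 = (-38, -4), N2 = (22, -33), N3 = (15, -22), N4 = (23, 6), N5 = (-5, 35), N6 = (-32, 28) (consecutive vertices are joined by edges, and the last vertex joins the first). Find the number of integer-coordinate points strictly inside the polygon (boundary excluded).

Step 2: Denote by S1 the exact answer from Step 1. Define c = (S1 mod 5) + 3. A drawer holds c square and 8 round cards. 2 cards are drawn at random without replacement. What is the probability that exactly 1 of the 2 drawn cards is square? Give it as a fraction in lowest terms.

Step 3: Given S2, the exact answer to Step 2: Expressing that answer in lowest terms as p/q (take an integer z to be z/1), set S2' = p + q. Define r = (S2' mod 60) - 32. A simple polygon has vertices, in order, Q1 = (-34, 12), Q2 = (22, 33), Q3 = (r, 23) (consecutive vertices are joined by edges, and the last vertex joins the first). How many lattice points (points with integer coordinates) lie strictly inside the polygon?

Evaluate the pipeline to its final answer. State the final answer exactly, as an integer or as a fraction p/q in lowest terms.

Step 1: cross terms: (-38*-33 - 22*-4)=1342, (22*-22 - 15*-33)=11, (15*6 - 23*-22)=596, (23*35 - -5*6)=835, (-5*28 - -32*35)=980, (-32*-4 - -38*28)=1192; twice the area = |4956| = 4956; area = 2478; boundary points = 1 + 1 + 4 + 1 + 1 + 2 = 10; strictly interior points = area - boundary/2 + 1 = 2474; answer 2474
Step 2: S1 = 2474; c = 7; total draws C(15,2) = 105; favorable C(7,1)*C(8,1) = 56; P = 8/15; answer 8/15
Step 3: S2 = 8/15; threaded value p + q = 23; r = -9; cross terms: (-34*33 - 22*12)=-1386, (22*23 - -9*33)=803, (-9*12 - -34*23)=674; twice the area = |91| = 91; area = 91/2; boundary points = 7 + 1 + 1 = 9; strictly interior points = area - boundary/2 + 1 = 42; answer 42

42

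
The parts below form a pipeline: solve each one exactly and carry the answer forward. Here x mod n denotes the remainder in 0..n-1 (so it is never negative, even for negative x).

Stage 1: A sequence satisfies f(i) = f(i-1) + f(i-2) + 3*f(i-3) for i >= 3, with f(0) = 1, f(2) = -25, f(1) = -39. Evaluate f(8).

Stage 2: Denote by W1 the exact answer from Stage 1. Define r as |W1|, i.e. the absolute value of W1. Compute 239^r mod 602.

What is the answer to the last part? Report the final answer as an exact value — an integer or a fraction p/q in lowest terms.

281

Stage 1: f(3) = 1*(-25) + 1*(-39) + 3*(1) = -61; iterating: f(3)=-61, f(4)=-203, f(5)=-339, f(6)=-725, f(7)=-1673, f(8)=-3415; answer -3415
Stage 2: W1 = -3415; r = 3415; squarings mod 602: 239^1=239, 239^2=533, 239^4=547, 239^8=15, 239^16=225, 239^32=57, 239^64=239, 239^128=533, 239^256=547, 239^512=15, 239^1024=225, 239^2048=57; 239^3415 = 239^1 * 239^2 * 239^4 * 239^16 * 239^64 * 239^256 * 239^1024 * 239^2048 = 281 (mod 602); answer 281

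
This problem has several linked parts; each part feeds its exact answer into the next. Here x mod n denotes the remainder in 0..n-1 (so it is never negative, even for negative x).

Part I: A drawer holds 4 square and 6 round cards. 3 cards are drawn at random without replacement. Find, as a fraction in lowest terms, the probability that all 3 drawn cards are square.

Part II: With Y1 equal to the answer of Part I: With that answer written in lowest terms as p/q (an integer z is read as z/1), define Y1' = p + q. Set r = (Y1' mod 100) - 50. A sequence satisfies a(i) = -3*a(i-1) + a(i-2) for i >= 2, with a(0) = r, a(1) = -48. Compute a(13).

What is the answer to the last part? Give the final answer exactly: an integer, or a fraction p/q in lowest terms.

Part I: total draws C(10,3) = 120; favorable C(4,3) = 4; P = 1/30; answer 1/30
Part II: Y1 = 1/30; threaded value p + q = 31; r = -19; a(2) = -3*(-48) + 1*(-19) = 125; iterating: a(2)=125, a(3)=-423, a(4)=1394, a(5)=-4605, a(6)=15209, a(7)=-50232, a(8)=165905, a(9)=-547947, a(10)=1809746, a(11)=-5977185, a(12)=19741301, a(13)=-65201088; answer -65201088

-65201088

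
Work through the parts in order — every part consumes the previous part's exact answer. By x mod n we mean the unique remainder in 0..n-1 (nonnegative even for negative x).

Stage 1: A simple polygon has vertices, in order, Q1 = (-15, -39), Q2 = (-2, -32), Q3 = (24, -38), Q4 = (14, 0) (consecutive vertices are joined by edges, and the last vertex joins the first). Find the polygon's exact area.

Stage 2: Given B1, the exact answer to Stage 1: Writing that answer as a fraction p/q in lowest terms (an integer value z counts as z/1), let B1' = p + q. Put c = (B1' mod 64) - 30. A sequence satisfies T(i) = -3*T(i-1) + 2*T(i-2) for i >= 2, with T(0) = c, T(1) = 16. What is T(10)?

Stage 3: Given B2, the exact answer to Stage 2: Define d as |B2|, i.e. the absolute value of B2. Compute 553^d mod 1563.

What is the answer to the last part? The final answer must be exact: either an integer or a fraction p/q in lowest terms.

Stage 1: cross terms: (-15*-32 - -2*-39)=402, (-2*-38 - 24*-32)=844, (24*0 - 14*-38)=532, (14*-39 - -15*0)=-546; twice the area = |1232| = 1232; area = 616; answer 616
Stage 2: B1 = 616; threaded value p + q = 617; c = 11; T(2) = -3*(16) + 2*(11) = -26; iterating: T(2)=-26, T(3)=110, T(4)=-382, T(5)=1366, T(6)=-4862, T(7)=17318, T(8)=-61678, T(9)=219670, T(10)=-782366; answer -782366
Stage 3: B2 = -782366; d = 782366; squarings mod 1563: 553^1=553, 553^2=1024, 553^4=1366, 553^8=1297, 553^16=421, 553^32=622, 553^64=823, 553^128=550, 553^256=841, 553^512=805, 553^1024=943, 553^2048=1465, 553^4096=226, 553^8192=1060, 553^16384=1366, 553^32768=1297, 553^65536=421, 553^131072=622, 553^262144=823, 553^524288=550; 553^782366 = 553^2 * 553^4 * 553^8 * 553^16 * 553^4096 * 553^8192 * 553^16384 * 553^32768 * 553^65536 * 553^131072 * 553^524288 = 520 (mod 1563); answer 520

520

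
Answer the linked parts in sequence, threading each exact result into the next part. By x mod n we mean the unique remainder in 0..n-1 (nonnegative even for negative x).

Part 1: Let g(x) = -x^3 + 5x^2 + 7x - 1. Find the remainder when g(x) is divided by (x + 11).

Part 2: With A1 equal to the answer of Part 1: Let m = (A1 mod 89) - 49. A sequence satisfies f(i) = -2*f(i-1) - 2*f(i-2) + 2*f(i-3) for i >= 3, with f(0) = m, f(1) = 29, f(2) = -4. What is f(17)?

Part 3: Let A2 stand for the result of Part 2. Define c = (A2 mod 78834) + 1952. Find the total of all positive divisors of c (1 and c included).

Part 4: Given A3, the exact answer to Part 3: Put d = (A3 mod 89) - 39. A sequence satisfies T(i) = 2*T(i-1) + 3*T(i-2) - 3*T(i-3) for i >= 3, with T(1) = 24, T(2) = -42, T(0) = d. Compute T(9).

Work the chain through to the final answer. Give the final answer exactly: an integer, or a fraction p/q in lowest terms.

Part 1: remainder = value at the root: -1*(-11)^3 + 5*(-11)^2 + 7*(-11)^1 - 1 = (1331) + (605) + (-77) + (-1) = 1858; answer 1858
Part 2: A1 = 1858; m = 29; f(3) = -2*(-4) - 2*(29) + 2*(29) = 8; iterating: f(3)=8, f(4)=50, f(5)=-124, f(6)=164, f(7)=20, f(8)=-616, f(9)=1520, f(10)=-1768, f(11)=-736, f(12)=8048, f(13)=-18160, f(14)=18752, f(15)=14912, f(16)=-103648, f(17)=214976; answer 214976
Part 3: A2 = 214976; c = 59260; 59260 = 2^2 * 5 * 2963; sigma = (1 + 2 + 4) * (1 + 5) * (1 + 2963) = 7 * 6 * 2964 = 124488; answer 124488
Part 4: A3 = 124488; d = 27; T(3) = 2*(-42) + 3*(24) - 3*(27) = -93; iterating: T(3)=-93, T(4)=-384, T(5)=-921, T(6)=-2715, T(7)=-7041, T(8)=-19464, T(9)=-51906; answer -51906

-51906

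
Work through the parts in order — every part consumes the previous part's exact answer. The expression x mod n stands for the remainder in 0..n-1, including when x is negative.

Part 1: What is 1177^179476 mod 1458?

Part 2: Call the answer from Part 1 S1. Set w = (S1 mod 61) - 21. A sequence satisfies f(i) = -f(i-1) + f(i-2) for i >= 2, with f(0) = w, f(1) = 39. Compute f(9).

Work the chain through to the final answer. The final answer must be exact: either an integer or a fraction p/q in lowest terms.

885

Part 1: squarings mod 1458: 1177^1=1177, 1177^2=229, 1177^4=1411, 1177^8=751, 1177^16=1213, 1177^32=247, 1177^64=1231, 1177^128=499, 1177^256=1141, 1177^512=1345, 1177^1024=1105, 1177^2048=679, 1177^4096=313, 1177^8192=283, 1177^16384=1357, 1177^32768=1453, 1177^65536=25, 1177^131072=625; 1177^179476 = 1177^4 * 1177^16 * 1177^256 * 1177^1024 * 1177^2048 * 1177^4096 * 1177^8192 * 1177^32768 * 1177^131072 = 835 (mod 1458); answer 835
Part 2: S1 = 835; w = 21; f(2) = -1*(39) + 1*(21) = -18; iterating: f(2)=-18, f(3)=57, f(4)=-75, f(5)=132, f(6)=-207, f(7)=339, f(8)=-546, f(9)=885; answer 885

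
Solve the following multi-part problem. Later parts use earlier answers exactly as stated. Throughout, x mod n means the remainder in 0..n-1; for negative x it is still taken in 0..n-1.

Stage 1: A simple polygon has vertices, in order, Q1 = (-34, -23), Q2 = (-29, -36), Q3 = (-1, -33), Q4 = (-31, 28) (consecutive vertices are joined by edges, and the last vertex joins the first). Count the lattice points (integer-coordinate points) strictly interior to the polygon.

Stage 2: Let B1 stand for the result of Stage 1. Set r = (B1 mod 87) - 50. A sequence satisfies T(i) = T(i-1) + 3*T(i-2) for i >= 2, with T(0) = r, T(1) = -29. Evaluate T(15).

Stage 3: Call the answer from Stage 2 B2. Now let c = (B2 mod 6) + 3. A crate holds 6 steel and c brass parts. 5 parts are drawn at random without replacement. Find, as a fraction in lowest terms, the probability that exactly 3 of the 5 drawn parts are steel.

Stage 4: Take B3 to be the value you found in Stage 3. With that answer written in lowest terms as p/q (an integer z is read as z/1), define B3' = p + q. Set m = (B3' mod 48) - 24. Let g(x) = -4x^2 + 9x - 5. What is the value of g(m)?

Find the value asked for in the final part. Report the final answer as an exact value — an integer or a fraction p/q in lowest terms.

-1008

Stage 1: cross terms: (-34*-36 - -29*-23)=557, (-29*-33 - -1*-36)=921, (-1*28 - -31*-33)=-1051, (-31*-23 - -34*28)=1665; twice the area = |2092| = 2092; area = 1046; boundary points = 1 + 1 + 1 + 3 = 6; strictly interior points = area - boundary/2 + 1 = 1044; answer 1044
Stage 2: B1 = 1044; r = -50; T(2) = 1*(-29) + 3*(-50) = -179; iterating: T(2)=-179, T(3)=-266, T(4)=-803, T(5)=-1601, T(6)=-4010, T(7)=-8813, T(8)=-20843, T(9)=-47282, T(10)=-109811, T(11)=-251657, T(12)=-581090, T(13)=-1336061, T(14)=-3079331, T(15)=-7087514; answer -7087514
Stage 3: B2 = -7087514; c = 7; total draws C(13,5) = 1287; favorable C(6,3)*C(7,2) = 420; P = 140/429; answer 140/429
Stage 4: B3 = 140/429; threaded value p + q = 569; m = 17; -4*(17)^2 + 9*(17)^1 - 5 = (-1156) + (153) + (-5) = -1008; answer -1008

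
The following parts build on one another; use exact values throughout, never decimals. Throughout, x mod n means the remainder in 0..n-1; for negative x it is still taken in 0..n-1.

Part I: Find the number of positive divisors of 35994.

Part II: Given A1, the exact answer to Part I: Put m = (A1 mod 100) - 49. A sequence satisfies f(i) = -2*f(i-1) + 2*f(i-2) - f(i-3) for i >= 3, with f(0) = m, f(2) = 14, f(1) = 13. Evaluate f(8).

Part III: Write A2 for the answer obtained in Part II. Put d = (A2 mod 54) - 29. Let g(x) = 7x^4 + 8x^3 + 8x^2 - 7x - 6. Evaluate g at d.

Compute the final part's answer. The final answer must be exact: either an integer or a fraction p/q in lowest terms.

Part I: 35994 = 2 * 3 * 7 * 857; number of divisors = (1+1) * (1+1) * (1+1) * (1+1) = 16; answer 16
Part II: A1 = 16; m = -33; f(3) = -2*(14) + 2*(13) - 1*(-33) = 31; iterating: f(3)=31, f(4)=-47, f(5)=142, f(6)=-409, f(7)=1149, f(8)=-3258; answer -3258
Part III: A2 = -3258; d = 7; 7*(7)^4 + 8*(7)^3 + 8*(7)^2 - 7*(7)^1 - 6 = (16807) + (2744) + (392) + (-49) + (-6) = 19888; answer 19888

19888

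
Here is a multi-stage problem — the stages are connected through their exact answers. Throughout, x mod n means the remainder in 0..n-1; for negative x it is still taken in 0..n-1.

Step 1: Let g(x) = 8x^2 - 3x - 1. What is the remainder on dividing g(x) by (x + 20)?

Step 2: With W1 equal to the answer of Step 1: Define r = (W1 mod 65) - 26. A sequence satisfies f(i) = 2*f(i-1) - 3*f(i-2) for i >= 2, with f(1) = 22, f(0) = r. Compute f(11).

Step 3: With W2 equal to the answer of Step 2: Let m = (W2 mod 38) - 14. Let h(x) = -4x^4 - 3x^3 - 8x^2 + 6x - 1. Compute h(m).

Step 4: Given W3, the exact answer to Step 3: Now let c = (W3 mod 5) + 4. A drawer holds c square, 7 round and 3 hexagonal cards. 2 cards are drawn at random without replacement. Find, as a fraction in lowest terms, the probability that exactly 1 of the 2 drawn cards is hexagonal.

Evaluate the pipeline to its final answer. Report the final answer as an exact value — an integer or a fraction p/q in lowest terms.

Step 1: remainder = value at the root: 8*(-20)^2 - 3*(-20)^1 - 1 = (3200) + (60) + (-1) = 3259; answer 3259
Step 2: W1 = 3259; r = -17; f(2) = 2*(22) - 3*(-17) = 95; iterating: f(2)=95, f(3)=124, f(4)=-37, f(5)=-446, f(6)=-781, f(7)=-224, f(8)=1895, f(9)=4462, f(10)=3239, f(11)=-6908; answer -6908
Step 3: W2 = -6908; m = -6; -4*(-6)^4 - 3*(-6)^3 - 8*(-6)^2 + 6*(-6)^1 - 1 = (-5184) + (648) + (-288) + (-36) + (-1) = -4861; answer -4861
Step 4: W3 = -4861; c = 8; total draws C(18,2) = 153; favorable C(3,1)*C(15,1) = 45; P = 5/17; answer 5/17

5/17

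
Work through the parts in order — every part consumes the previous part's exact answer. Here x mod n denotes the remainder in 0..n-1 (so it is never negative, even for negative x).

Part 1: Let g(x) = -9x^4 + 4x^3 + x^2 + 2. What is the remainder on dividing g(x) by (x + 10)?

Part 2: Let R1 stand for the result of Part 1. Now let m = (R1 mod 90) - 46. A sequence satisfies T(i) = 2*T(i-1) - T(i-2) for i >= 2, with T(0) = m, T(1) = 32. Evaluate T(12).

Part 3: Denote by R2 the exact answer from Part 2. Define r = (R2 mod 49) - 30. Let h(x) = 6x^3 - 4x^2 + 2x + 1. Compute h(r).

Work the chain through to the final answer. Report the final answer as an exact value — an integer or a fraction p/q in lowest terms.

Part 1: remainder = value at the root: -9*(-10)^4 + 4*(-10)^3 + 1*(-10)^2 + 2 = (-90000) + (-4000) + (100) + (2) = -93898; answer -93898
Part 2: R1 = -93898; m = 16; T(2) = 2*(32) - 1*(16) = 48; iterating: T(2)=48, T(3)=64, T(4)=80, T(5)=96, T(6)=112, T(7)=128, T(8)=144, T(9)=160, T(10)=176, T(11)=192, T(12)=208; answer 208
Part 3: R2 = 208; r = -18; 6*(-18)^3 - 4*(-18)^2 + 2*(-18)^1 + 1 = (-34992) + (-1296) + (-36) + (1) = -36323; answer -36323

-36323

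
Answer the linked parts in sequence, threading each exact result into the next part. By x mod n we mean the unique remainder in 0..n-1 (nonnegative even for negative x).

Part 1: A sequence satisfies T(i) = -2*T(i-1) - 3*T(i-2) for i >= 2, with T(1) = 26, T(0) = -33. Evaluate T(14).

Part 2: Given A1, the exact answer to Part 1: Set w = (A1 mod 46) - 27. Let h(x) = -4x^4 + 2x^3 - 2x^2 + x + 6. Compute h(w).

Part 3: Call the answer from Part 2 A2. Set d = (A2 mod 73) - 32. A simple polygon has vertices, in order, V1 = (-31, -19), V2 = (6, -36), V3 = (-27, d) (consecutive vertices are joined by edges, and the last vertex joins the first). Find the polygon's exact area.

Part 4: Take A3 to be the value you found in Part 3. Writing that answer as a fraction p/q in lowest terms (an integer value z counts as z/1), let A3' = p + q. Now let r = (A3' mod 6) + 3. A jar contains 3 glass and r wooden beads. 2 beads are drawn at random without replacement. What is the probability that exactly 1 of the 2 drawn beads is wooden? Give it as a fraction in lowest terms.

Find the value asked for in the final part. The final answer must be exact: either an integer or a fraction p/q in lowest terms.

4/7

Part 1: T(2) = -2*(26) - 3*(-33) = 47; iterating: T(2)=47, T(3)=-172, T(4)=203, T(5)=110, T(6)=-829, T(7)=1328, T(8)=-169, T(9)=-3646, T(10)=7799, T(11)=-4660, T(12)=-14077, T(13)=42134, T(14)=-42037; answer -42037
Part 2: A1 = -42037; w = -20; -4*(-20)^4 + 2*(-20)^3 - 2*(-20)^2 + 1*(-20)^1 + 6 = (-640000) + (-16000) + (-800) + (-20) + (6) = -656814; answer -656814
Part 3: A2 = -656814; d = 8; cross terms: (-31*-36 - 6*-19)=1230, (6*8 - -27*-36)=-924, (-27*-19 - -31*8)=761; twice the area = |1067| = 1067; area = 1067/2; answer 1067/2
Part 4: A3 = 1067/2; threaded value p + q = 1069; r = 4; total draws C(7,2) = 21; favorable C(4,1)*C(3,1) = 12; P = 4/7; answer 4/7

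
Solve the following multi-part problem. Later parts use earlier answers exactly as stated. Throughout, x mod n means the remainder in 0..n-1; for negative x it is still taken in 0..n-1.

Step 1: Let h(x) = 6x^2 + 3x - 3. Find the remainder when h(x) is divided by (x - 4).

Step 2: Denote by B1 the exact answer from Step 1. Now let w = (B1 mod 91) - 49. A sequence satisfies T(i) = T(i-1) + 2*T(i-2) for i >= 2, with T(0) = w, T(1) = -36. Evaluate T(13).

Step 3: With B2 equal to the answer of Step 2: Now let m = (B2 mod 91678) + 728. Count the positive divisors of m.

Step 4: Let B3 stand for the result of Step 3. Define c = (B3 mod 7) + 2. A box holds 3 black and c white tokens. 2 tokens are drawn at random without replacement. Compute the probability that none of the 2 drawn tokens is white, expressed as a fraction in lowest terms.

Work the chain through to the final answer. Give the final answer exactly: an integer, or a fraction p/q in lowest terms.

Step 1: remainder = value at the root: 6*(4)^2 + 3*(4)^1 - 3 = (96) + (12) + (-3) = 105; answer 105
Step 2: B1 = 105; w = -35; T(2) = 1*(-36) + 2*(-35) = -106; iterating: T(2)=-106, T(3)=-178, T(4)=-390, T(5)=-746, T(6)=-1526, T(7)=-3018, T(8)=-6070, T(9)=-12106, T(10)=-24246, T(11)=-48458, T(12)=-96950, T(13)=-193866; answer -193866
Step 3: B2 = -193866; m = 81896; 81896 = 2^3 * 29 * 353; number of divisors = (3+1) * (1+1) * (1+1) = 16; answer 16
Step 4: B3 = 16; c = 4; total draws C(7,2) = 21; favorable C(3,2) = 3; P = 1/7; answer 1/7

1/7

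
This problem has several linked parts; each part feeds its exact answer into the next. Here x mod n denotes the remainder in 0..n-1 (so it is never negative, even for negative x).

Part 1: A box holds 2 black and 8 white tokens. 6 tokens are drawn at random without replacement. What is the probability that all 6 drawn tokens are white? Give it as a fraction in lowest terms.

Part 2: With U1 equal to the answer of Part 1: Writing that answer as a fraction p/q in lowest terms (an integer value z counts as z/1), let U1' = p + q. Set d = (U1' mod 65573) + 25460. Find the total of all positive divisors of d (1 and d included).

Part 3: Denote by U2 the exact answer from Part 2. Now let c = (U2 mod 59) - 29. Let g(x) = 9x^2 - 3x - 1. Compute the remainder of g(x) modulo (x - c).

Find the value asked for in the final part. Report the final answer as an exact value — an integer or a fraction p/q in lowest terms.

7481

Part 1: total draws C(10,6) = 210; favorable C(8,6) = 28; P = 2/15; answer 2/15
Part 2: U1 = 2/15; threaded value p + q = 17; d = 25477; 25477 = 73 * 349; sigma = (1 + 73) * (1 + 349) = 74 * 350 = 25900; answer 25900
Part 3: U2 = 25900; c = 29; remainder = value at the root: 9*(29)^2 - 3*(29)^1 - 1 = (7569) + (-87) + (-1) = 7481; answer 7481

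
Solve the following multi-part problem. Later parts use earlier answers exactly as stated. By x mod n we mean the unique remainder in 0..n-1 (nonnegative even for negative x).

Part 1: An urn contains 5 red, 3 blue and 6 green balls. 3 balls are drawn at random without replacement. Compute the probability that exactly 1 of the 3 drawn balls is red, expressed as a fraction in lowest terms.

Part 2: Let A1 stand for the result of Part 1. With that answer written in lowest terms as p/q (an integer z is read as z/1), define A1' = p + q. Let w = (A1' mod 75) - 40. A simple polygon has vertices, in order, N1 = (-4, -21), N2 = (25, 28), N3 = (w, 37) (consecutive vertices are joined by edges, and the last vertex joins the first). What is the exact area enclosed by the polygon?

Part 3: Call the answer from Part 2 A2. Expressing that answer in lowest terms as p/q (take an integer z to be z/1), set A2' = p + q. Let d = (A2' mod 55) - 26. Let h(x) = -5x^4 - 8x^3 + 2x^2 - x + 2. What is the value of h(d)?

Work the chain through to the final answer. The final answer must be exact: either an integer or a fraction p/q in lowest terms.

Part 1: total draws C(14,3) = 364; favorable C(5,1)*C(9,2) = 180; P = 45/91; answer 45/91
Part 2: A1 = 45/91; threaded value p + q = 136; w = 21; cross terms: (-4*28 - 25*-21)=413, (25*37 - 21*28)=337, (21*-21 - -4*37)=-293; twice the area = |457| = 457; area = 457/2; answer 457/2
Part 3: A2 = 457/2; threaded value p + q = 459; d = -7; -5*(-7)^4 - 8*(-7)^3 + 2*(-7)^2 - 1*(-7)^1 + 2 = (-12005) + (2744) + (98) + (7) + (2) = -9154; answer -9154

-9154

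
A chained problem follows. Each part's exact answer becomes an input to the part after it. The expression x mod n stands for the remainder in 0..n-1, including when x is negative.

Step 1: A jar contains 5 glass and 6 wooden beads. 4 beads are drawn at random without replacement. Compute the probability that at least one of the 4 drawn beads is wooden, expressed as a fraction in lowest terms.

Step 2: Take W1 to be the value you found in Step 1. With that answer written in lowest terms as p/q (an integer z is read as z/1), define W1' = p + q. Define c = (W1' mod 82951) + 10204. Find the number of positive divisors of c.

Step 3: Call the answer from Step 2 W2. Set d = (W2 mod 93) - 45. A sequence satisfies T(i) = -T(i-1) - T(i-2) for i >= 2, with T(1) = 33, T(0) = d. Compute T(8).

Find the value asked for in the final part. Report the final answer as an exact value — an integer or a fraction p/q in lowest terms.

Step 1: total draws C(11,4) = 330; complement C(5,4) = 5; favorable 330 - 5 = 325; P = 65/66; answer 65/66
Step 2: W1 = 65/66; threaded value p + q = 131; c = 10335; 10335 = 3 * 5 * 13 * 53; number of divisors = (1+1) * (1+1) * (1+1) * (1+1) = 16; answer 16
Step 3: W2 = 16; d = -29; T(2) = -1*(33) - 1*(-29) = -4; iterating: T(2)=-4, T(3)=-29, T(4)=33, T(5)=-4, T(6)=-29, T(7)=33, T(8)=-4; answer -4

-4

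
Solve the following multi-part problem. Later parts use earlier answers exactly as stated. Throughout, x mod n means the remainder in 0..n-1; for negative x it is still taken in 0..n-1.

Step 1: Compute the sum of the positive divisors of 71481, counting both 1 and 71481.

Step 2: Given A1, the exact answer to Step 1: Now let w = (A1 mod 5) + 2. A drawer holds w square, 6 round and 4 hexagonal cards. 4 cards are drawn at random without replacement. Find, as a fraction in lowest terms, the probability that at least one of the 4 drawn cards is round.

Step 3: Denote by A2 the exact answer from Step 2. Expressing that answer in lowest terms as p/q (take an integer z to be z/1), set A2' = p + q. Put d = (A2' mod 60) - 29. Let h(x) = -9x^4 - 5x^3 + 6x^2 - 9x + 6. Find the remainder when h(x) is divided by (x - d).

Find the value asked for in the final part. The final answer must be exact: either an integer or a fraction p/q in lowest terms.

-23087

Step 1: 71481 = 3 * 23827; sigma = (1 + 3) * (1 + 23827) = 4 * 23828 = 95312; answer 95312
Step 2: A1 = 95312; w = 4; total draws C(14,4) = 1001; complement C(8,4) = 70; favorable 1001 - 70 = 931; P = 133/143; answer 133/143
Step 3: A2 = 133/143; threaded value p + q = 276; d = 7; remainder = value at the root: -9*(7)^4 - 5*(7)^3 + 6*(7)^2 - 9*(7)^1 + 6 = (-21609) + (-1715) + (294) + (-63) + (6) = -23087; answer -23087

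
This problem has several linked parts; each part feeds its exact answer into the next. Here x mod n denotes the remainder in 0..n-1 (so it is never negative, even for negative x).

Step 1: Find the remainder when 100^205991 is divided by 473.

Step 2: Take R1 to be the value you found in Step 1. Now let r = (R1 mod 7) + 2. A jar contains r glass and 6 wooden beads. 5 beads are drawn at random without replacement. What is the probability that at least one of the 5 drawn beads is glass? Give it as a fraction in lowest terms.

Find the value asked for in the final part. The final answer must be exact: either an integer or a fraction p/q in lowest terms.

131/132

Step 1: squarings mod 473: 100^1=100, 100^2=67, 100^4=232, 100^8=375, 100^16=144, 100^32=397, 100^64=100, 100^128=67, 100^256=232, 100^512=375, 100^1024=144, 100^2048=397, 100^4096=100, 100^8192=67, 100^16384=232, 100^32768=375, 100^65536=144, 100^131072=397; 100^205991 = 100^1 * 100^2 * 100^4 * 100^32 * 100^128 * 100^1024 * 100^8192 * 100^65536 * 100^131072 = 67 (mod 473); answer 67
Step 2: R1 = 67; r = 6; total draws C(12,5) = 792; complement C(6,5) = 6; favorable 792 - 6 = 786; P = 131/132; answer 131/132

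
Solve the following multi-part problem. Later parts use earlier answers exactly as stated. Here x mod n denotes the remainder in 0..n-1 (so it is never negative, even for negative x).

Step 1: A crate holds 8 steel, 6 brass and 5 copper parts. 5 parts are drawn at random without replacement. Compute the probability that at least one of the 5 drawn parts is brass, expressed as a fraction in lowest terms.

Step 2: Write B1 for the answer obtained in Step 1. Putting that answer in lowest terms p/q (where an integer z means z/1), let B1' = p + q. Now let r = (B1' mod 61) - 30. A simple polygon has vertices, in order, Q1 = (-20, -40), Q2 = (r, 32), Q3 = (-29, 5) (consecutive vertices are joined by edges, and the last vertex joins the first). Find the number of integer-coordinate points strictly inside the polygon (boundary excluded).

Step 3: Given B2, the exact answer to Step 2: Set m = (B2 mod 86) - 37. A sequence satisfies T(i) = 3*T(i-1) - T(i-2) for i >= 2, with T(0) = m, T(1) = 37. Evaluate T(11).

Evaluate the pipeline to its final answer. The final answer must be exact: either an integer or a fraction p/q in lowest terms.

810902

Step 1: total draws C(19,5) = 11628; complement C(13,5) = 1287; favorable 11628 - 1287 = 10341; P = 1149/1292; answer 1149/1292
Step 2: B1 = 1149/1292; threaded value p + q = 2441; r = -29; cross terms: (-20*32 - -29*-40)=-1800, (-29*5 - -29*32)=783, (-29*-40 - -20*5)=1260; twice the area = |243| = 243; area = 243/2; boundary points = 9 + 27 + 9 = 45; strictly interior points = area - boundary/2 + 1 = 100; answer 100
Step 3: B2 = 100; m = -23; T(2) = 3*(37) - 1*(-23) = 134; iterating: T(2)=134, T(3)=365, T(4)=961, T(5)=2518, T(6)=6593, T(7)=17261, T(8)=45190, T(9)=118309, T(10)=309737, T(11)=810902; answer 810902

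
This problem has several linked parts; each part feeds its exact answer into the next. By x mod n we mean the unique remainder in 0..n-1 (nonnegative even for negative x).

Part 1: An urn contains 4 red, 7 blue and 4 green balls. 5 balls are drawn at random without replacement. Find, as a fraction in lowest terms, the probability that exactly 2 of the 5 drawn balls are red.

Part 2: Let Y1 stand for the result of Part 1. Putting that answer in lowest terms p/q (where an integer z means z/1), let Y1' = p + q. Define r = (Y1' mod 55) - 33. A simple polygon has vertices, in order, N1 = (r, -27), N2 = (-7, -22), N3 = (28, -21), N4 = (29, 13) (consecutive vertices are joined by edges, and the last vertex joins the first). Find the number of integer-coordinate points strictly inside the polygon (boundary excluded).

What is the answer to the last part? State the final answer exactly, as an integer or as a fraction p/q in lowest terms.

764

Part 1: total draws C(15,5) = 3003; favorable C(4,2)*C(11,3) = 990; P = 30/91; answer 30/91
Part 2: Y1 = 30/91; threaded value p + q = 121; r = -22; cross terms: (-22*-22 - -7*-27)=295, (-7*-21 - 28*-22)=763, (28*13 - 29*-21)=973, (29*-27 - -22*13)=-497; twice the area = |1534| = 1534; area = 767; boundary points = 5 + 1 + 1 + 1 = 8; strictly interior points = area - boundary/2 + 1 = 764; answer 764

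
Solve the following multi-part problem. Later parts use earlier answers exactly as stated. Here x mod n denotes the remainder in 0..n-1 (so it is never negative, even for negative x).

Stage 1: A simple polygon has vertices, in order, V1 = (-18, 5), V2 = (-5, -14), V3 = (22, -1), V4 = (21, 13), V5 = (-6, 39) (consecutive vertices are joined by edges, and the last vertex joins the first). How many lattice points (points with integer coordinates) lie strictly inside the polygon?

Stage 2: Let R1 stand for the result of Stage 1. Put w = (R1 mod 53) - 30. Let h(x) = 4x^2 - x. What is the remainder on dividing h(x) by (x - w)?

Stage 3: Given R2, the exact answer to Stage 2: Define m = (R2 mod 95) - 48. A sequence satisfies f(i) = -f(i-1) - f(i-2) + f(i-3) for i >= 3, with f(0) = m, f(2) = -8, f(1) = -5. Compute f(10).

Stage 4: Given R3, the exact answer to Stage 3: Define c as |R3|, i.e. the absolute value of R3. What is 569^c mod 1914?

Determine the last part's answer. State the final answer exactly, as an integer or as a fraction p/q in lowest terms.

Stage 1: cross terms: (-18*-14 - -5*5)=277, (-5*-1 - 22*-14)=313, (22*13 - 21*-1)=307, (21*39 - -6*13)=897, (-6*5 - -18*39)=672; twice the area = |2466| = 2466; area = 1233; boundary points = 1 + 1 + 1 + 1 + 2 = 6; strictly interior points = area - boundary/2 + 1 = 1231; answer 1231
Stage 2: R1 = 1231; w = -18; remainder = value at the root: 4*(-18)^2 - 1*(-18)^1 = (1296) + (18) = 1314; answer 1314
Stage 3: R2 = 1314; m = 31; f(3) = -1*(-8) - 1*(-5) + 1*(31) = 44; iterating: f(3)=44, f(4)=-41, f(5)=-11, f(6)=96, f(7)=-126, f(8)=19, f(9)=203, f(10)=-348; answer -348
Stage 4: R3 = -348; c = 348; squarings mod 1914: 569^1=569, 569^2=295, 569^4=895, 569^8=973, 569^16=1213, 569^32=1417, 569^64=103, 569^128=1039, 569^256=25; 569^348 = 569^4 * 569^8 * 569^16 * 569^64 * 569^256 = 313 (mod 1914); answer 313

313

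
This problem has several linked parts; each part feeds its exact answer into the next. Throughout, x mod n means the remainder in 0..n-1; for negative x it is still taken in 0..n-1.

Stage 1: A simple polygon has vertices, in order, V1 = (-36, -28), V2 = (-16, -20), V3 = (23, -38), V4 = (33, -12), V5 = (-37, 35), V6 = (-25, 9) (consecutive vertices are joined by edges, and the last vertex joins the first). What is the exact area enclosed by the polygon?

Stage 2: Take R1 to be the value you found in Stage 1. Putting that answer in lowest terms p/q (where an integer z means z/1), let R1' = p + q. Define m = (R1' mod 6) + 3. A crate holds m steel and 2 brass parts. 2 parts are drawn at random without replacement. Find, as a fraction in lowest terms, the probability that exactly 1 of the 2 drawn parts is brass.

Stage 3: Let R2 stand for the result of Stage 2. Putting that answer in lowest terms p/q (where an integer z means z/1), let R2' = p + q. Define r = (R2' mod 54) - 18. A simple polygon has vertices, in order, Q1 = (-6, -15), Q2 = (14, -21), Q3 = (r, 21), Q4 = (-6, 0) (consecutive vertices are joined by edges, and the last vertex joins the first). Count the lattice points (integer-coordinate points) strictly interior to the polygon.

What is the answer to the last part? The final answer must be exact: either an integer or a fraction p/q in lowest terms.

Stage 1: cross terms: (-36*-20 - -16*-28)=272, (-16*-38 - 23*-20)=1068, (23*-12 - 33*-38)=978, (33*35 - -37*-12)=711, (-37*9 - -25*35)=542, (-25*-28 - -36*9)=1024; twice the area = |4595| = 4595; area = 4595/2; answer 4595/2
Stage 2: R1 = 4595/2; threaded value p + q = 4597; m = 4; total draws C(6,2) = 15; favorable C(2,1)*C(4,1) = 8; P = 8/15; answer 8/15
Stage 3: R2 = 8/15; threaded value p + q = 23; r = 5; cross terms: (-6*-21 - 14*-15)=336, (14*21 - 5*-21)=399, (5*0 - -6*21)=126, (-6*-15 - -6*0)=90; twice the area = |951| = 951; area = 951/2; boundary points = 2 + 3 + 1 + 15 = 21; strictly interior points = area - boundary/2 + 1 = 466; answer 466

466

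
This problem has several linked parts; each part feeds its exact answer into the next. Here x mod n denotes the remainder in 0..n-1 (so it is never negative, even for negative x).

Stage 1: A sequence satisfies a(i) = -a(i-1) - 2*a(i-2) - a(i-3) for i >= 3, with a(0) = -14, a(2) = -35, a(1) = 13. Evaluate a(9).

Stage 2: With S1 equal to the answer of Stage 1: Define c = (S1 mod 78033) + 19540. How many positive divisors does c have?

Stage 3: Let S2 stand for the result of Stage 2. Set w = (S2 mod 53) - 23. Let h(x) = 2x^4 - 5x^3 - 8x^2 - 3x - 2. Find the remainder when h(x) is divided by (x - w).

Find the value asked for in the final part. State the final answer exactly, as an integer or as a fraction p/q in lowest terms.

Stage 1: a(3) = -1*(-35) - 2*(13) - 1*(-14) = 23; iterating: a(3)=23, a(4)=34, a(5)=-45, a(6)=-46, a(7)=102, a(8)=35, a(9)=-193; answer -193
Stage 2: S1 = -193; c = 97380; 97380 = 2^2 * 3^2 * 5 * 541; number of divisors = (2+1) * (2+1) * (1+1) * (1+1) = 36; answer 36
Stage 3: S2 = 36; w = 13; remainder = value at the root: 2*(13)^4 - 5*(13)^3 - 8*(13)^2 - 3*(13)^1 - 2 = (57122) + (-10985) + (-1352) + (-39) + (-2) = 44744; answer 44744

44744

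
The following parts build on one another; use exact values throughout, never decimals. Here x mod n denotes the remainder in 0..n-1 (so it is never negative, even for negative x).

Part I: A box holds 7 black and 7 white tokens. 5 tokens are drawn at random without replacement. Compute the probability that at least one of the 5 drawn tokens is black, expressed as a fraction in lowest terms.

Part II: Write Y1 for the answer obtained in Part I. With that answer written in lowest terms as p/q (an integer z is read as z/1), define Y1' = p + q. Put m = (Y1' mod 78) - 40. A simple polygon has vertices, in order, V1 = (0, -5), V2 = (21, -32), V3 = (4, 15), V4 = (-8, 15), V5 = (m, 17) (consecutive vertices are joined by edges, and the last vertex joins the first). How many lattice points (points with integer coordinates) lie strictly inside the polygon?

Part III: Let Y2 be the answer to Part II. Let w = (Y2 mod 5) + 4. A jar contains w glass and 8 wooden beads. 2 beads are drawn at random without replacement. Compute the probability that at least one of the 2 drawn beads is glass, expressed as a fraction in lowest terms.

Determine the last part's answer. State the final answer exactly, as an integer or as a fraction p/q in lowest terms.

11/15

Part I: total draws C(14,5) = 2002; complement C(7,5) = 21; favorable 2002 - 21 = 1981; P = 283/286; answer 283/286
Part II: Y1 = 283/286; threaded value p + q = 569; m = -17; cross terms: (0*-32 - 21*-5)=105, (21*15 - 4*-32)=443, (4*15 - -8*15)=180, (-8*17 - -17*15)=119, (-17*-5 - 0*17)=85; twice the area = |932| = 932; area = 466; boundary points = 3 + 1 + 12 + 1 + 1 = 18; strictly interior points = area - boundary/2 + 1 = 458; answer 458
Part III: Y2 = 458; w = 7; total draws C(15,2) = 105; complement C(8,2) = 28; favorable 105 - 28 = 77; P = 11/15; answer 11/15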